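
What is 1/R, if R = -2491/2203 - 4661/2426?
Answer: -5344478/16311349 ≈ -0.32765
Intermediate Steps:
R = -16311349/5344478 (R = -2491*1/2203 - 4661*1/2426 = -2491/2203 - 4661/2426 = -16311349/5344478 ≈ -3.0520)
1/R = 1/(-16311349/5344478) = -5344478/16311349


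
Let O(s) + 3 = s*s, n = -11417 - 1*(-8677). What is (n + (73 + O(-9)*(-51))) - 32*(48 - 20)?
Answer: -7541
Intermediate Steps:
n = -2740 (n = -11417 + 8677 = -2740)
O(s) = -3 + s² (O(s) = -3 + s*s = -3 + s²)
(n + (73 + O(-9)*(-51))) - 32*(48 - 20) = (-2740 + (73 + (-3 + (-9)²)*(-51))) - 32*(48 - 20) = (-2740 + (73 + (-3 + 81)*(-51))) - 32*28 = (-2740 + (73 + 78*(-51))) - 896 = (-2740 + (73 - 3978)) - 896 = (-2740 - 3905) - 896 = -6645 - 896 = -7541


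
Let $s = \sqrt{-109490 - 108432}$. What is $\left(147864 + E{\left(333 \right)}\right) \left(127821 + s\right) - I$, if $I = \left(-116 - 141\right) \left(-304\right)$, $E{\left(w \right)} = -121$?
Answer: $18884579875 + 147743 i \sqrt{217922} \approx 1.8885 \cdot 10^{10} + 6.897 \cdot 10^{7} i$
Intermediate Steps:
$s = i \sqrt{217922}$ ($s = \sqrt{-217922} = i \sqrt{217922} \approx 466.82 i$)
$I = 78128$ ($I = \left(-257\right) \left(-304\right) = 78128$)
$\left(147864 + E{\left(333 \right)}\right) \left(127821 + s\right) - I = \left(147864 - 121\right) \left(127821 + i \sqrt{217922}\right) - 78128 = 147743 \left(127821 + i \sqrt{217922}\right) - 78128 = \left(18884658003 + 147743 i \sqrt{217922}\right) - 78128 = 18884579875 + 147743 i \sqrt{217922}$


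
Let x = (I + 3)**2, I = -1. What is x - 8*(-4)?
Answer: 36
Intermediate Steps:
x = 4 (x = (-1 + 3)**2 = 2**2 = 4)
x - 8*(-4) = 4 - 8*(-4) = 4 + 32 = 36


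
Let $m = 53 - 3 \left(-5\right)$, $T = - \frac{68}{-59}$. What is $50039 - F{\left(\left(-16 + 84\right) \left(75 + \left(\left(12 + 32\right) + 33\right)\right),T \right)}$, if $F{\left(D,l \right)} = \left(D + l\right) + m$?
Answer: $\frac{2338397}{59} \approx 39634.0$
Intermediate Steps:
$T = \frac{68}{59}$ ($T = \left(-68\right) \left(- \frac{1}{59}\right) = \frac{68}{59} \approx 1.1525$)
$m = 68$ ($m = 53 - -15 = 53 + 15 = 68$)
$F{\left(D,l \right)} = 68 + D + l$ ($F{\left(D,l \right)} = \left(D + l\right) + 68 = 68 + D + l$)
$50039 - F{\left(\left(-16 + 84\right) \left(75 + \left(\left(12 + 32\right) + 33\right)\right),T \right)} = 50039 - \left(68 + \left(-16 + 84\right) \left(75 + \left(\left(12 + 32\right) + 33\right)\right) + \frac{68}{59}\right) = 50039 - \left(68 + 68 \left(75 + \left(44 + 33\right)\right) + \frac{68}{59}\right) = 50039 - \left(68 + 68 \left(75 + 77\right) + \frac{68}{59}\right) = 50039 - \left(68 + 68 \cdot 152 + \frac{68}{59}\right) = 50039 - \left(68 + 10336 + \frac{68}{59}\right) = 50039 - \frac{613904}{59} = \frac{2338397}{59}$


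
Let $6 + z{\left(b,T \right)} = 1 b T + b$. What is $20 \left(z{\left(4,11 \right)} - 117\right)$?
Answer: $-1500$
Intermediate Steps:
$z{\left(b,T \right)} = -6 + b + T b$ ($z{\left(b,T \right)} = -6 + \left(1 b T + b\right) = -6 + \left(b T + b\right) = -6 + \left(T b + b\right) = -6 + \left(b + T b\right) = -6 + b + T b$)
$20 \left(z{\left(4,11 \right)} - 117\right) = 20 \left(\left(-6 + 4 + 11 \cdot 4\right) - 117\right) = 20 \left(\left(-6 + 4 + 44\right) - 117\right) = 20 \left(42 - 117\right) = 20 \left(-75\right) = -1500$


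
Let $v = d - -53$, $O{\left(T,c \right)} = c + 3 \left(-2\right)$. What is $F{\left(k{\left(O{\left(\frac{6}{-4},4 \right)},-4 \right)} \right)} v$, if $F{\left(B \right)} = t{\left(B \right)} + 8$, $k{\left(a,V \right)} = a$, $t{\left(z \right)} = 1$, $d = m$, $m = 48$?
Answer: $909$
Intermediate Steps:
$d = 48$
$O{\left(T,c \right)} = -6 + c$ ($O{\left(T,c \right)} = c - 6 = -6 + c$)
$F{\left(B \right)} = 9$ ($F{\left(B \right)} = 1 + 8 = 9$)
$v = 101$ ($v = 48 - -53 = 48 + 53 = 101$)
$F{\left(k{\left(O{\left(\frac{6}{-4},4 \right)},-4 \right)} \right)} v = 9 \cdot 101 = 909$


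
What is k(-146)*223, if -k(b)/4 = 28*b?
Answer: 3646496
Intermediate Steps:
k(b) = -112*b
k(-146)*223 = -112*(-146)*223 = 16352*223 = 3646496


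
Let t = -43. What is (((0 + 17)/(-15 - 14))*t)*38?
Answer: 27778/29 ≈ 957.86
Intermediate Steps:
(((0 + 17)/(-15 - 14))*t)*38 = (((0 + 17)/(-15 - 14))*(-43))*38 = ((17/(-29))*(-43))*38 = ((17*(-1/29))*(-43))*38 = -17/29*(-43)*38 = (731/29)*38 = 27778/29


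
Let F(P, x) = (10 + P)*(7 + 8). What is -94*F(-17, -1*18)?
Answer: 9870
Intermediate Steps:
F(P, x) = 150 + 15*P (F(P, x) = (10 + P)*15 = 150 + 15*P)
-94*F(-17, -1*18) = -94*(150 + 15*(-17)) = -94*(150 - 255) = -94*(-105) = 9870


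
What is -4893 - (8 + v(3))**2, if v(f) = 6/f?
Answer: -4993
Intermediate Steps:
-4893 - (8 + v(3))**2 = -4893 - (8 + 6/3)**2 = -4893 - (8 + 6*(1/3))**2 = -4893 - (8 + 2)**2 = -4893 - 1*10**2 = -4893 - 1*100 = -4893 - 100 = -4993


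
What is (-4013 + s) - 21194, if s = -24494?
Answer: -49701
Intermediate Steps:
(-4013 + s) - 21194 = (-4013 - 24494) - 21194 = -28507 - 21194 = -49701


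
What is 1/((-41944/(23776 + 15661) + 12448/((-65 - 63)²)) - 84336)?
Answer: -20191744/1702897056319 ≈ -1.1857e-5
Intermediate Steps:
1/((-41944/(23776 + 15661) + 12448/((-65 - 63)²)) - 84336) = 1/((-41944/39437 + 12448/((-128)²)) - 84336) = 1/((-41944*1/39437 + 12448/16384) - 84336) = 1/((-41944/39437 + 12448*(1/16384)) - 84336) = 1/((-41944/39437 + 389/512) - 84336) = 1/(-6134335/20191744 - 84336) = 1/(-1702897056319/20191744) = -20191744/1702897056319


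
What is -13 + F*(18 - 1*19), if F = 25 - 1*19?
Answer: -19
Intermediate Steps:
F = 6 (F = 25 - 19 = 6)
-13 + F*(18 - 1*19) = -13 + 6*(18 - 1*19) = -13 + 6*(18 - 19) = -13 + 6*(-1) = -13 - 6 = -19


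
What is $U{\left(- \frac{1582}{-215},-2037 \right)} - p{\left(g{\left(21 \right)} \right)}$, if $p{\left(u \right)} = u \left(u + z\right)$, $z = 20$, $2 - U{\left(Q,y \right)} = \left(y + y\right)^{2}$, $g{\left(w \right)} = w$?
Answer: $-16598335$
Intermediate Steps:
$U{\left(Q,y \right)} = 2 - 4 y^{2}$ ($U{\left(Q,y \right)} = 2 - \left(y + y\right)^{2} = 2 - \left(2 y\right)^{2} = 2 - 4 y^{2}$)
$p{\left(u \right)} = u \left(20 + u\right)$ ($p{\left(u \right)} = u \left(u + 20\right) = u \left(20 + u\right)$)
$U{\left(- \frac{1582}{-215},-2037 \right)} - p{\left(g{\left(21 \right)} \right)} = \left(2 - 4 \left(-2037\right)^{2}\right) - 21 \left(20 + 21\right) = \left(2 - 16597476\right) - 21 \cdot 41 = \left(2 - 16597476\right) - 861 = -16597474 - 861 = -16598335$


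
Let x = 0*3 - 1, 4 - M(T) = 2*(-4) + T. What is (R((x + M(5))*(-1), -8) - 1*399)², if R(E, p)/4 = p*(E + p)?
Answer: 2401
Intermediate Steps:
M(T) = 12 - T (M(T) = 4 - (2*(-4) + T) = 4 - (-8 + T) = 4 + (8 - T) = 12 - T)
x = -1 (x = 0 - 1 = -1)
R(E, p) = 4*p*(E + p) (R(E, p) = 4*(p*(E + p)) = 4*p*(E + p))
(R((x + M(5))*(-1), -8) - 1*399)² = (4*(-8)*((-1 + (12 - 1*5))*(-1) - 8) - 1*399)² = (4*(-8)*((-1 + (12 - 5))*(-1) - 8) - 399)² = (4*(-8)*((-1 + 7)*(-1) - 8) - 399)² = (4*(-8)*(6*(-1) - 8) - 399)² = (4*(-8)*(-6 - 8) - 399)² = (4*(-8)*(-14) - 399)² = (448 - 399)² = 49² = 2401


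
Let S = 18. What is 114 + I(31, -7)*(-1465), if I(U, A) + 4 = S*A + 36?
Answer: 137824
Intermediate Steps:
I(U, A) = 32 + 18*A (I(U, A) = -4 + (18*A + 36) = -4 + (36 + 18*A) = 32 + 18*A)
114 + I(31, -7)*(-1465) = 114 + (32 + 18*(-7))*(-1465) = 114 + (32 - 126)*(-1465) = 114 - 94*(-1465) = 114 + 137710 = 137824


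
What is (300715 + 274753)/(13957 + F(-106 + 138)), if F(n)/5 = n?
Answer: 575468/14117 ≈ 40.764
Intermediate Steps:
F(n) = 5*n
(300715 + 274753)/(13957 + F(-106 + 138)) = (300715 + 274753)/(13957 + 5*(-106 + 138)) = 575468/(13957 + 5*32) = 575468/(13957 + 160) = 575468/14117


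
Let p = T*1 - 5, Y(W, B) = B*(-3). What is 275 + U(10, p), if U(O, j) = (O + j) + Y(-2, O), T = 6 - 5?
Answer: 251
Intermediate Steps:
T = 1
Y(W, B) = -3*B
p = -4 (p = 1*1 - 5 = 1 - 5 = -4)
U(O, j) = j - 2*O (U(O, j) = (O + j) - 3*O = j - 2*O)
275 + U(10, p) = 275 + (-4 - 2*10) = 275 + (-4 - 20) = 275 - 24 = 251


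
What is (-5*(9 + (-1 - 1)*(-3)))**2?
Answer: 5625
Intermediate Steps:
(-5*(9 + (-1 - 1)*(-3)))**2 = (-5*(9 - 2*(-3)))**2 = (-5*(9 + 6))**2 = (-5*15)**2 = (-75)**2 = 5625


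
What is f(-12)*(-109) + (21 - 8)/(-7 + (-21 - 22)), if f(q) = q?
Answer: 65387/50 ≈ 1307.7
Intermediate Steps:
f(-12)*(-109) + (21 - 8)/(-7 + (-21 - 22)) = -12*(-109) + (21 - 8)/(-7 + (-21 - 22)) = 1308 + 13/(-7 - 43) = 1308 + 13/(-50) = 1308 + 13*(-1/50) = 1308 - 13/50 = 65387/50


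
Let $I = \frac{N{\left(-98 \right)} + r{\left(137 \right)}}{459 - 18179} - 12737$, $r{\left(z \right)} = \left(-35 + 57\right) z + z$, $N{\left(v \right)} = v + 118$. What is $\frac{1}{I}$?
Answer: $- \frac{17720}{225702811} \approx -7.851 \cdot 10^{-5}$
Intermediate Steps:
$N{\left(v \right)} = 118 + v$
$r{\left(z \right)} = 23 z$ ($r{\left(z \right)} = 22 z + z = 23 z$)
$I = - \frac{225702811}{17720}$ ($I = \frac{\left(118 - 98\right) + 23 \cdot 137}{459 - 18179} - 12737 = \frac{20 + 3151}{-17720} - 12737 = 3171 \left(- \frac{1}{17720}\right) - 12737 = - \frac{3171}{17720} - 12737 = - \frac{225702811}{17720} \approx -12737.0$)
$\frac{1}{I} = \frac{1}{- \frac{225702811}{17720}} = - \frac{17720}{225702811}$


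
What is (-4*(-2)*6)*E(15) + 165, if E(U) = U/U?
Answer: 213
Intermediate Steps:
E(U) = 1
(-4*(-2)*6)*E(15) + 165 = (-4*(-2)*6)*1 + 165 = (8*6)*1 + 165 = 48*1 + 165 = 48 + 165 = 213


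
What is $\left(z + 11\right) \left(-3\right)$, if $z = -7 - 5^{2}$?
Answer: $63$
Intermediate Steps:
$z = -32$ ($z = -7 - 25 = -32$)
$\left(z + 11\right) \left(-3\right) = \left(-32 + 11\right) \left(-3\right) = \left(-21\right) \left(-3\right) = 63$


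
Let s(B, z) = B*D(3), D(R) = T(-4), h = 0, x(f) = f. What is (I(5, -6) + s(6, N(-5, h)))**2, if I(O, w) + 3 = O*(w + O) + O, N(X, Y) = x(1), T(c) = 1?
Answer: 9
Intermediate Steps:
N(X, Y) = 1
D(R) = 1
I(O, w) = -3 + O + O*(O + w) (I(O, w) = -3 + (O*(w + O) + O) = -3 + (O*(O + w) + O) = -3 + (O + O*(O + w)) = -3 + O + O*(O + w))
s(B, z) = B (s(B, z) = B*1 = B)
(I(5, -6) + s(6, N(-5, h)))**2 = ((-3 + 5 + 5**2 + 5*(-6)) + 6)**2 = ((-3 + 5 + 25 - 30) + 6)**2 = (-3 + 6)**2 = 3**2 = 9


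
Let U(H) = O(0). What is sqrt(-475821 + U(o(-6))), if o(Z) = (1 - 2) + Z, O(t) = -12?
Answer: I*sqrt(475833) ≈ 689.81*I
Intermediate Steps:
o(Z) = -1 + Z
U(H) = -12
sqrt(-475821 + U(o(-6))) = sqrt(-475821 - 12) = sqrt(-475833) = I*sqrt(475833)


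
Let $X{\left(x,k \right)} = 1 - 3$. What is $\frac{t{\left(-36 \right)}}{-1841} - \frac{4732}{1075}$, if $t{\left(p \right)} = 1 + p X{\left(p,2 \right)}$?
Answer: $- \frac{8790087}{1979075} \approx -4.4415$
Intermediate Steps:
$X{\left(x,k \right)} = -2$
$t{\left(p \right)} = 1 - 2 p$ ($t{\left(p \right)} = 1 + p \left(-2\right) = 1 - 2 p$)
$\frac{t{\left(-36 \right)}}{-1841} - \frac{4732}{1075} = \frac{1 - -72}{-1841} - \frac{4732}{1075} = \left(1 + 72\right) \left(- \frac{1}{1841}\right) - \frac{4732}{1075} = 73 \left(- \frac{1}{1841}\right) - \frac{4732}{1075} = - \frac{73}{1841} - \frac{4732}{1075} = - \frac{8790087}{1979075}$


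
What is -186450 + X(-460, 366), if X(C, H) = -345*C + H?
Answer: -27384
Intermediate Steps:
X(C, H) = H - 345*C
-186450 + X(-460, 366) = -186450 + (366 - 345*(-460)) = -186450 + (366 + 158700) = -186450 + 159066 = -27384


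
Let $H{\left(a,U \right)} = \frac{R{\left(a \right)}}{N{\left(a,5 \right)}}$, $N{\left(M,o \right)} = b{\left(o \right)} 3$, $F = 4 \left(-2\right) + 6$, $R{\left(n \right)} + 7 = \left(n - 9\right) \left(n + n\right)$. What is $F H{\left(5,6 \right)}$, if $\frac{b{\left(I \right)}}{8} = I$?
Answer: $\frac{47}{60} \approx 0.78333$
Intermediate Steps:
$R{\left(n \right)} = -7 + 2 n \left(-9 + n\right)$ ($R{\left(n \right)} = -7 + \left(n - 9\right) \left(n + n\right) = -7 + \left(n - 9\right) 2 n = -7 + \left(-9 + n\right) 2 n = -7 + 2 n \left(-9 + n\right)$)
$b{\left(I \right)} = 8 I$
$F = -2$ ($F = -8 + 6 = -2$)
$N{\left(M,o \right)} = 24 o$ ($N{\left(M,o \right)} = 8 o 3 = 24 o$)
$H{\left(a,U \right)} = - \frac{7}{120} - \frac{3 a}{20} + \frac{a^{2}}{60}$ ($H{\left(a,U \right)} = \frac{-7 - 18 a + 2 a^{2}}{24 \cdot 5} = \frac{-7 - 18 a + 2 a^{2}}{120} = \left(-7 - 18 a + 2 a^{2}\right) \frac{1}{120} = - \frac{7}{120} - \frac{3 a}{20} + \frac{a^{2}}{60}$)
$F H{\left(5,6 \right)} = - 2 \left(- \frac{7}{120} - \frac{3}{4} + \frac{5^{2}}{60}\right) = - 2 \left(- \frac{7}{120} - \frac{3}{4} + \frac{1}{60} \cdot 25\right) = - 2 \left(- \frac{7}{120} - \frac{3}{4} + \frac{5}{12}\right) = \left(-2\right) \left(- \frac{47}{120}\right) = \frac{47}{60}$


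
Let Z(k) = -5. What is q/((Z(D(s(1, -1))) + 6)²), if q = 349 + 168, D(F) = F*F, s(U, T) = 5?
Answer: 517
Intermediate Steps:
D(F) = F²
q = 517
q/((Z(D(s(1, -1))) + 6)²) = 517/((-5 + 6)²) = 517/(1²) = 517/1 = 517*1 = 517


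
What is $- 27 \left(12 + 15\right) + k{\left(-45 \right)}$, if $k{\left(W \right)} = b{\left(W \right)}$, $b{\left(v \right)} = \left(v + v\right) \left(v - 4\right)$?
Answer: $3681$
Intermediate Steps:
$b{\left(v \right)} = 2 v \left(-4 + v\right)$
$k{\left(W \right)} = 2 W \left(-4 + W\right)$
$- 27 \left(12 + 15\right) + k{\left(-45 \right)} = - 27 \left(12 + 15\right) + 2 \left(-45\right) \left(-4 - 45\right) = \left(-27\right) 27 + 2 \left(-45\right) \left(-49\right) = -729 + 4410 = 3681$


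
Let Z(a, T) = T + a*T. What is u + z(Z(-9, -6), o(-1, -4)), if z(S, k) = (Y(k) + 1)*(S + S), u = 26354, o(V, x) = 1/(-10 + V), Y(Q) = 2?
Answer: 26642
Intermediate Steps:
Z(a, T) = T + T*a
z(S, k) = 6*S (z(S, k) = (2 + 1)*(S + S) = 3*(2*S) = 6*S)
u + z(Z(-9, -6), o(-1, -4)) = 26354 + 6*(-6*(1 - 9)) = 26354 + 6*(-6*(-8)) = 26354 + 6*48 = 26354 + 288 = 26642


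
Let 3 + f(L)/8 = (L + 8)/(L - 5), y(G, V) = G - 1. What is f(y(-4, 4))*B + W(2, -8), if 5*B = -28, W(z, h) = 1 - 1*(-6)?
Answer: 3871/25 ≈ 154.84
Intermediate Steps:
y(G, V) = -1 + G
W(z, h) = 7 (W(z, h) = 1 + 6 = 7)
B = -28/5 (B = (1/5)*(-28) = -28/5 ≈ -5.6000)
f(L) = -24 + 8*(8 + L)/(-5 + L) (f(L) = -24 + 8*((L + 8)/(L - 5)) = -24 + 8*((8 + L)/(-5 + L)) = -24 + 8*(8 + L)/(-5 + L))
f(y(-4, 4))*B + W(2, -8) = (8*(23 - 2*(-1 - 4))/(-5 + (-1 - 4)))*(-28/5) + 7 = (8*(23 - 2*(-5))/(-5 - 5))*(-28/5) + 7 = (8*(23 + 10)/(-10))*(-28/5) + 7 = (8*(-1/10)*33)*(-28/5) + 7 = -132/5*(-28/5) + 7 = 3696/25 + 7 = 3871/25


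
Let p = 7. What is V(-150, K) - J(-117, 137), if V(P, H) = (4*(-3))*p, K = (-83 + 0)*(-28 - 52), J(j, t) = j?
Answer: 33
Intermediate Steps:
K = 6640 (K = -83*(-80) = 6640)
V(P, H) = -84 (V(P, H) = (4*(-3))*7 = -12*7 = -84)
V(-150, K) - J(-117, 137) = -84 - 1*(-117) = -84 + 117 = 33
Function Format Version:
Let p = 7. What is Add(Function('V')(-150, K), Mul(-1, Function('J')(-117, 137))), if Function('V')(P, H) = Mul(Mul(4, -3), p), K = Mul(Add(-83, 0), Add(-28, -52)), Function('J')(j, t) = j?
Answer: 33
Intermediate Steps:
K = 6640 (K = Mul(-83, -80) = 6640)
Function('V')(P, H) = -84 (Function('V')(P, H) = Mul(Mul(4, -3), 7) = Mul(-12, 7) = -84)
Add(Function('V')(-150, K), Mul(-1, Function('J')(-117, 137))) = Add(-84, Mul(-1, -117)) = Add(-84, 117) = 33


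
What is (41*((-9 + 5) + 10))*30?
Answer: 7380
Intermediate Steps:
(41*((-9 + 5) + 10))*30 = (41*(-4 + 10))*30 = (41*6)*30 = 246*30 = 7380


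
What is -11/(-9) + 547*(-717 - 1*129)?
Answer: -4164847/9 ≈ -4.6276e+5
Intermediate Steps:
-11/(-9) + 547*(-717 - 1*129) = -11*(-1/9) + 547*(-717 - 129) = 11/9 + 547*(-846) = 11/9 - 462762 = -4164847/9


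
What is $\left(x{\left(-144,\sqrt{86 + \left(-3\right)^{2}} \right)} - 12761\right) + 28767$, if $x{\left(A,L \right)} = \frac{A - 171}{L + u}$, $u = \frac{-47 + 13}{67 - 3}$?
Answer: $\frac{1552266586}{96991} - \frac{322560 \sqrt{95}}{96991} \approx 15972.0$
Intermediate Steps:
$u = - \frac{17}{32}$ ($u = - \frac{34}{64} = \left(-34\right) \frac{1}{64} = - \frac{17}{32} \approx -0.53125$)
$x{\left(A,L \right)} = \frac{-171 + A}{- \frac{17}{32} + L}$ ($x{\left(A,L \right)} = \frac{A - 171}{L - \frac{17}{32}} = \frac{-171 + A}{- \frac{17}{32} + L}$)
$\left(x{\left(-144,\sqrt{86 + \left(-3\right)^{2}} \right)} - 12761\right) + 28767 = \left(\frac{32 \left(-171 - 144\right)}{-17 + 32 \sqrt{86 + \left(-3\right)^{2}}} - 12761\right) + 28767 = \left(32 \frac{1}{-17 + 32 \sqrt{86 + 9}} \left(-315\right) - 12761\right) + 28767 = \left(32 \frac{1}{-17 + 32 \sqrt{95}} \left(-315\right) - 12761\right) + 28767 = \left(- \frac{10080}{-17 + 32 \sqrt{95}} - 12761\right) + 28767 = \left(-12761 - \frac{10080}{-17 + 32 \sqrt{95}}\right) + 28767 = 16006 - \frac{10080}{-17 + 32 \sqrt{95}}$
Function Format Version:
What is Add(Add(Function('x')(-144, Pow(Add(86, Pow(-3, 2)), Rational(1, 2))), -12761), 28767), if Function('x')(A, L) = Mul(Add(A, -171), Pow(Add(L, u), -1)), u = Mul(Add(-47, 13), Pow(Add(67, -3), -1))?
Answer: Add(Rational(1552266586, 96991), Mul(Rational(-322560, 96991), Pow(95, Rational(1, 2)))) ≈ 15972.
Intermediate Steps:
u = Rational(-17, 32) (u = Mul(-34, Pow(64, -1)) = Mul(-34, Rational(1, 64)) = Rational(-17, 32) ≈ -0.53125)
Function('x')(A, L) = Mul(Pow(Add(Rational(-17, 32), L), -1), Add(-171, A)) (Function('x')(A, L) = Mul(Add(A, -171), Pow(Add(L, Rational(-17, 32)), -1)) = Mul(Add(-171, A), Pow(Add(Rational(-17, 32), L), -1)) = Mul(Pow(Add(Rational(-17, 32), L), -1), Add(-171, A)))
Add(Add(Function('x')(-144, Pow(Add(86, Pow(-3, 2)), Rational(1, 2))), -12761), 28767) = Add(Add(Mul(32, Pow(Add(-17, Mul(32, Pow(Add(86, Pow(-3, 2)), Rational(1, 2)))), -1), Add(-171, -144)), -12761), 28767) = Add(Add(Mul(32, Pow(Add(-17, Mul(32, Pow(Add(86, 9), Rational(1, 2)))), -1), -315), -12761), 28767) = Add(Add(Mul(32, Pow(Add(-17, Mul(32, Pow(95, Rational(1, 2)))), -1), -315), -12761), 28767) = Add(Add(Mul(-10080, Pow(Add(-17, Mul(32, Pow(95, Rational(1, 2)))), -1)), -12761), 28767) = Add(Add(-12761, Mul(-10080, Pow(Add(-17, Mul(32, Pow(95, Rational(1, 2)))), -1))), 28767) = Add(16006, Mul(-10080, Pow(Add(-17, Mul(32, Pow(95, Rational(1, 2)))), -1)))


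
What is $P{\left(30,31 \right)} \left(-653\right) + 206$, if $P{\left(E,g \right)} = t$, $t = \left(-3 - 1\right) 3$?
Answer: $8042$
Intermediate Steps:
$t = -12$ ($t = \left(-4\right) 3 = -12$)
$P{\left(E,g \right)} = -12$
$P{\left(30,31 \right)} \left(-653\right) + 206 = \left(-12\right) \left(-653\right) + 206 = 7836 + 206 = 8042$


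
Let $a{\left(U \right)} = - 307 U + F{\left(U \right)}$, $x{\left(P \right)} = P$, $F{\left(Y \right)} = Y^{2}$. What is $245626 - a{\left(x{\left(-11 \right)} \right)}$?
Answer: $242128$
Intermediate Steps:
$a{\left(U \right)} = U^{2} - 307 U$ ($a{\left(U \right)} = - 307 U + U^{2} = U^{2} - 307 U$)
$245626 - a{\left(x{\left(-11 \right)} \right)} = 245626 - - 11 \left(-307 - 11\right) = 245626 - \left(-11\right) \left(-318\right) = 245626 - 3498 = 242128$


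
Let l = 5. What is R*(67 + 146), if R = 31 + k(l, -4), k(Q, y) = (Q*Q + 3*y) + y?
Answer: 8520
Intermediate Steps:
k(Q, y) = Q² + 4*y (k(Q, y) = (Q² + 3*y) + y = Q² + 4*y)
R = 40 (R = 31 + (5² + 4*(-4)) = 31 + (25 - 16) = 31 + 9 = 40)
R*(67 + 146) = 40*(67 + 146) = 40*213 = 8520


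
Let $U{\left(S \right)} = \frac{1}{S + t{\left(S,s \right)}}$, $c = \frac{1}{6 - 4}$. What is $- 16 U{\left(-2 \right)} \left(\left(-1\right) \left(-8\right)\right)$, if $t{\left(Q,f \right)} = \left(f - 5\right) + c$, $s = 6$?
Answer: $256$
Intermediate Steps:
$c = \frac{1}{2} \approx 0.5$
$t{\left(Q,f \right)} = - \frac{9}{2} + f$ ($t{\left(Q,f \right)} = \left(f - 5\right) + \frac{1}{2} = \left(-5 + f\right) + \frac{1}{2} = - \frac{9}{2} + f$)
$U{\left(S \right)} = \frac{1}{\frac{3}{2} + S}$ ($U{\left(S \right)} = \frac{1}{S + \left(- \frac{9}{2} + 6\right)} = \frac{1}{S + \frac{3}{2}} = \frac{1}{\frac{3}{2} + S}$)
$- 16 U{\left(-2 \right)} \left(\left(-1\right) \left(-8\right)\right) = - 16 \frac{2}{3 + 2 \left(-2\right)} \left(\left(-1\right) \left(-8\right)\right) = - 16 \frac{2}{3 - 4} \cdot 8 = - 16 \frac{2}{-1} \cdot 8 = - 16 \cdot 2 \left(-1\right) 8 = \left(-16\right) \left(-2\right) 8 = 32 \cdot 8 = 256$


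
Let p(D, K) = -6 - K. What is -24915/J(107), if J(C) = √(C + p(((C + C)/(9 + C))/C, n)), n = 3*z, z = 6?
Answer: -24915*√83/83 ≈ -2734.8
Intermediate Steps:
n = 18 (n = 3*6 = 18)
J(C) = √(-24 + C) (J(C) = √(C + (-6 - 1*18)) = √(C + (-6 - 18)) = √(C - 24) = √(-24 + C))
-24915/J(107) = -24915/√(-24 + 107) = -24915*√83/83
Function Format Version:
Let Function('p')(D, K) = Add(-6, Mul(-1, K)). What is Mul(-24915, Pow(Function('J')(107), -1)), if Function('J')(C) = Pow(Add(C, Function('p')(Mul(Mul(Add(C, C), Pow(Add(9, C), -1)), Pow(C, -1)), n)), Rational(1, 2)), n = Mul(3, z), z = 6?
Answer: Mul(Rational(-24915, 83), Pow(83, Rational(1, 2))) ≈ -2734.8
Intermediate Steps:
n = 18 (n = Mul(3, 6) = 18)
Function('J')(C) = Pow(Add(-24, C), Rational(1, 2)) (Function('J')(C) = Pow(Add(C, Add(-6, Mul(-1, 18))), Rational(1, 2)) = Pow(Add(C, Add(-6, -18)), Rational(1, 2)) = Pow(Add(C, -24), Rational(1, 2)) = Pow(Add(-24, C), Rational(1, 2)))
Mul(-24915, Pow(Function('J')(107), -1)) = Mul(-24915, Pow(Pow(Add(-24, 107), Rational(1, 2)), -1)) = Mul(-24915, Pow(Pow(83, Rational(1, 2)), -1)) = Mul(-24915, Mul(Rational(1, 83), Pow(83, Rational(1, 2)))) = Mul(Rational(-24915, 83), Pow(83, Rational(1, 2)))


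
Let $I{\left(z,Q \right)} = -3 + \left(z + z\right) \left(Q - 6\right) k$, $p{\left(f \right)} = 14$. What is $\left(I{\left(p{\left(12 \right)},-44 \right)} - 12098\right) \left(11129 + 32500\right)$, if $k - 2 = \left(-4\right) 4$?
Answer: $327173871$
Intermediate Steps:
$k = -14$ ($k = 2 - 16 = -14$)
$I{\left(z,Q \right)} = -3 - 28 z \left(-6 + Q\right)$ ($I{\left(z,Q \right)} = -3 + \left(z + z\right) \left(Q - 6\right) \left(-14\right) = -3 + 2 z \left(-6 + Q\right) \left(-14\right) = -3 - 28 z \left(-6 + Q\right)$)
$\left(I{\left(p{\left(12 \right)},-44 \right)} - 12098\right) \left(11129 + 32500\right) = \left(\left(-3 + 168 \cdot 14 - \left(-1232\right) 14\right) - 12098\right) \left(11129 + 32500\right) = \left(\left(-3 + 2352 + 17248\right) - 12098\right) 43629 = \left(19597 - 12098\right) 43629 = 7499 \cdot 43629 = 327173871$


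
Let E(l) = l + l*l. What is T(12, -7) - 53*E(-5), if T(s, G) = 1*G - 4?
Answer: -1071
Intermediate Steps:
T(s, G) = -4 + G (T(s, G) = G - 4 = -4 + G)
E(l) = l + l²
T(12, -7) - 53*E(-5) = (-4 - 7) - (-265)*(1 - 5) = -11 - (-265)*(-4) = -11 - 53*20 = -11 - 1060 = -1071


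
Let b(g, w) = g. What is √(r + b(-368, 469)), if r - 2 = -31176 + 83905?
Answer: √52363 ≈ 228.83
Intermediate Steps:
r = 52731 (r = 2 + (-31176 + 83905) = 2 + 52729 = 52731)
√(r + b(-368, 469)) = √(52731 - 368) = √52363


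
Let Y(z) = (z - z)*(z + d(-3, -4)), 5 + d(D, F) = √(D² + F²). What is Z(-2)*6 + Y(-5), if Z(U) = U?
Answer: -12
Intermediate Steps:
d(D, F) = -5 + √(D² + F²)
Y(z) = 0 (Y(z) = (z - z)*(z + (-5 + √((-3)² + (-4)²))) = 0*(z + (-5 + √(9 + 16))) = 0*(z + (-5 + √25)) = 0*(z + (-5 + 5)) = 0*(z + 0) = 0*z = 0)
Z(-2)*6 + Y(-5) = -2*6 + 0 = -12 + 0 = -12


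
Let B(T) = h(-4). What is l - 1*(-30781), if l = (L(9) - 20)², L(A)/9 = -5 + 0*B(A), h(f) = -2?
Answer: 35006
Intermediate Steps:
B(T) = -2
L(A) = -45 (L(A) = 9*(-5 + 0*(-2)) = 9*(-5 + 0) = 9*(-5) = -45)
l = 4225 (l = (-45 - 20)² = (-65)² = 4225)
l - 1*(-30781) = 4225 - 1*(-30781) = 4225 + 30781 = 35006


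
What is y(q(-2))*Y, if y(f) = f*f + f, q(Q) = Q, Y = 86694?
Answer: 173388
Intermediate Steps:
y(f) = f + f² (y(f) = f² + f = f + f²)
y(q(-2))*Y = -2*(1 - 2)*86694 = -2*(-1)*86694 = 2*86694 = 173388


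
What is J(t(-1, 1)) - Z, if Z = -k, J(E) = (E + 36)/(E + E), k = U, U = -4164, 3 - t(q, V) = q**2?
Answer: -8309/2 ≈ -4154.5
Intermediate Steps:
t(q, V) = 3 - q**2
k = -4164
J(E) = (36 + E)/(2*E) (J(E) = (36 + E)/((2*E)) = (36 + E)*(1/(2*E)) = (36 + E)/(2*E))
Z = 4164 (Z = -1*(-4164) = 4164)
J(t(-1, 1)) - Z = (36 + (3 - 1*(-1)**2))/(2*(3 - 1*(-1)**2)) - 1*4164 = (36 + (3 - 1*1))/(2*(3 - 1*1)) - 4164 = (36 + (3 - 1))/(2*(3 - 1)) - 4164 = (1/2)*(36 + 2)/2 - 4164 = (1/2)*(1/2)*38 - 4164 = 19/2 - 4164 = -8309/2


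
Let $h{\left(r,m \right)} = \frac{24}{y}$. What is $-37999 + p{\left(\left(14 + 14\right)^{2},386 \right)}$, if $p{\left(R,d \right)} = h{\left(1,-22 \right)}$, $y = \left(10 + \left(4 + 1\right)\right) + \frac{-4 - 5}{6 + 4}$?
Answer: $- \frac{1785873}{47} \approx -37997.0$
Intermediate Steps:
$y = \frac{141}{10}$ ($y = \left(10 + 5\right) - \frac{9}{10} = 15 - \frac{9}{10} = \frac{141}{10} \approx 14.1$)
$h{\left(r,m \right)} = \frac{80}{47}$ ($h{\left(r,m \right)} = \frac{24}{\frac{141}{10}} = 24 \cdot \frac{10}{141} = \frac{80}{47}$)
$p{\left(R,d \right)} = \frac{80}{47}$
$-37999 + p{\left(\left(14 + 14\right)^{2},386 \right)} = -37999 + \frac{80}{47} = - \frac{1785873}{47}$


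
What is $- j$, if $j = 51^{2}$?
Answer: $-2601$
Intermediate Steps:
$j = 2601$
$- j = \left(-1\right) 2601 = -2601$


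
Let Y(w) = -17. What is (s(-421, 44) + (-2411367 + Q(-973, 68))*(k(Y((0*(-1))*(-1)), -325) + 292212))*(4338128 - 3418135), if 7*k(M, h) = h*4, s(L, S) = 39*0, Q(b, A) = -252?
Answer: -647910718204786104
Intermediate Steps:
s(L, S) = 0
k(M, h) = 4*h/7 (k(M, h) = (h*4)/7 = (4*h)/7 = 4*h/7)
(s(-421, 44) + (-2411367 + Q(-973, 68))*(k(Y((0*(-1))*(-1)), -325) + 292212))*(4338128 - 3418135) = (0 + (-2411367 - 252)*((4/7)*(-325) + 292212))*(4338128 - 3418135) = (0 - 2411619*(-1300/7 + 292212))*919993 = (0 - 2411619*2044184/7)*919993 = (0 - 704256139128)*919993 = -704256139128*919993 = -647910718204786104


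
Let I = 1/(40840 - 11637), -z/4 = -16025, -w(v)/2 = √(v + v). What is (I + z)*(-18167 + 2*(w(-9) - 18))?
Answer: -34074419615103/29203 - 22462947612*I*√2/29203 ≈ -1.1668e+9 - 1.0878e+6*I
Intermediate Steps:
w(v) = -2*√2*√v (w(v) = -2*√(v + v) = -2*√2*√v)
z = 64100 (z = -4*(-16025) = 64100)
I = 1/29203 ≈ 3.4243e-5
(I + z)*(-18167 + 2*(w(-9) - 18)) = (1/29203 + 64100)*(-18167 + 2*(-2*√2*√(-9) - 18)) = 1871912301*(-18167 + 2*(-2*√2*3*I - 18))/29203 = 1871912301*(-18167 + 2*(-6*I*√2 - 18))/29203 = 1871912301*(-18167 + 2*(-18 - 6*I*√2))/29203 = 1871912301*(-18167 + (-36 - 12*I*√2))/29203 = 1871912301*(-18203 - 12*I*√2)/29203 = -34074419615103/29203 - 22462947612*I*√2/29203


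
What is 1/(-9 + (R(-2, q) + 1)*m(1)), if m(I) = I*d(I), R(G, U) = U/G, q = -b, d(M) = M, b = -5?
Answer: -2/21 ≈ -0.095238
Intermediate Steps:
q = 5 (q = -1*(-5) = 5)
m(I) = I² (m(I) = I*I = I²)
1/(-9 + (R(-2, q) + 1)*m(1)) = 1/(-9 + (5/(-2) + 1)*1²) = 1/(-9 + (5*(-½) + 1)*1) = 1/(-9 + (-5/2 + 1)*1) = 1/(-9 - 3/2*1) = 1/(-9 - 3/2) = 1/(-21/2) = -2/21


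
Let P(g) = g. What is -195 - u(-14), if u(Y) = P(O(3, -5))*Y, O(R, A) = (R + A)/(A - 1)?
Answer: -571/3 ≈ -190.33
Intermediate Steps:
O(R, A) = (A + R)/(-1 + A)
u(Y) = Y/3 (u(Y) = ((-5 + 3)/(-1 - 5))*Y = (-2/(-6))*Y = (-⅙*(-2))*Y = Y/3)
-195 - u(-14) = -195 - (-14)/3 = -195 - 1*(-14/3) = -195 + 14/3 = -571/3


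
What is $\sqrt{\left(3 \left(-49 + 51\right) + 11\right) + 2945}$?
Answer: $\sqrt{2962} \approx 54.424$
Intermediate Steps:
$\sqrt{\left(3 \left(-49 + 51\right) + 11\right) + 2945} = \sqrt{\left(3 \cdot 2 + 11\right) + 2945} = \sqrt{\left(6 + 11\right) + 2945} = \sqrt{17 + 2945} = \sqrt{2962}$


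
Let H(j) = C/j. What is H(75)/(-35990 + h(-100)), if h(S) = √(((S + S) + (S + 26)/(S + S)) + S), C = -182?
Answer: 3742960/55512017127 + 988*I*√83/277560085635 ≈ 6.7426e-5 + 3.2429e-8*I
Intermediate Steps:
H(j) = -182/j
h(S) = √(3*S + (26 + S)/(2*S)) (h(S) = √((2*S + (26 + S)/((2*S))) + S) = √((2*S + (26 + S)*(1/(2*S))) + S) = √((2*S + (26 + S)/(2*S)) + S) = √(3*S + (26 + S)/(2*S)))
H(75)/(-35990 + h(-100)) = (-182/75)/(-35990 + √(2 + 12*(-100) + 52/(-100))/2) = (-182*1/75)/(-35990 + √(2 - 1200 + 52*(-1/100))/2) = -182/(75*(-35990 + √(2 - 1200 - 13/25)/2)) = -182/(75*(-35990 + √(-29963/25)/2)) = -182/(75*(-35990 + (19*I*√83/5)/2)) = -182/(75*(-35990 + 19*I*√83/10))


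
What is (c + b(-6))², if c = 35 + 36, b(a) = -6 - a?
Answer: 5041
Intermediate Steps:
c = 71
(c + b(-6))² = (71 + (-6 - 1*(-6)))² = (71 + (-6 + 6))² = (71 + 0)² = 71² = 5041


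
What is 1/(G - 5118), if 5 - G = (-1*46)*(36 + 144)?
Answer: 1/3167 ≈ 0.00031576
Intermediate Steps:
G = 8285 (G = 5 - (-1*46)*(36 + 144) = 5 - (-46)*180 = 5 - 1*(-8280) = 5 + 8280 = 8285)
1/(G - 5118) = 1/(8285 - 5118) = 1/3167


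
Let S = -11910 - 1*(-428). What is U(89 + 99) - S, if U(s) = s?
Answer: 11670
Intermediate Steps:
S = -11482 (S = -11910 + 428 = -11482)
U(89 + 99) - S = (89 + 99) - 1*(-11482) = 188 + 11482 = 11670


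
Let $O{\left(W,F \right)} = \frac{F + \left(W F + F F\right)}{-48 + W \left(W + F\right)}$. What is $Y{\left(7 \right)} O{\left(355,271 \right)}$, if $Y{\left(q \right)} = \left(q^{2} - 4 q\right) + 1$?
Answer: $\frac{1869087}{111091} \approx 16.825$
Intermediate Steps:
$Y{\left(q \right)} = 1 + q^{2} - 4 q$
$O{\left(W,F \right)} = \frac{F + F^{2} + F W}{-48 + W \left(F + W\right)}$ ($O{\left(W,F \right)} = \frac{F + \left(F W + F^{2}\right)}{-48 + W \left(F + W\right)} = \frac{F + \left(F^{2} + F W\right)}{-48 + W \left(F + W\right)} = \frac{F + F^{2} + F W}{-48 + W \left(F + W\right)}$)
$Y{\left(7 \right)} O{\left(355,271 \right)} = \left(1 + 7^{2} - 28\right) \frac{271 \left(1 + 271 + 355\right)}{-48 + 355^{2} + 271 \cdot 355} = \left(1 + 49 - 28\right) 271 \frac{1}{-48 + 126025 + 96205} \cdot 627 = 22 \cdot 271 \cdot \frac{1}{222182} \cdot 627 = 22 \cdot \frac{169917}{222182} = \frac{1869087}{111091}$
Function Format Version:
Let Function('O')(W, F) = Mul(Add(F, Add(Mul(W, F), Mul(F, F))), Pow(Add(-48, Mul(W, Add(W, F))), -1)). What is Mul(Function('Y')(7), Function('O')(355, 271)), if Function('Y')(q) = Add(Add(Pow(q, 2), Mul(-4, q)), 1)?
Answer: Rational(1869087, 111091) ≈ 16.825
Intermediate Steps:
Function('Y')(q) = Add(1, Pow(q, 2), Mul(-4, q))
Function('O')(W, F) = Mul(Pow(Add(-48, Mul(W, Add(F, W))), -1), Add(F, Pow(F, 2), Mul(F, W))) (Function('O')(W, F) = Mul(Add(F, Add(Mul(F, W), Pow(F, 2))), Pow(Add(-48, Mul(W, Add(F, W))), -1)) = Mul(Add(F, Add(Pow(F, 2), Mul(F, W))), Pow(Add(-48, Mul(W, Add(F, W))), -1)) = Mul(Add(F, Pow(F, 2), Mul(F, W)), Pow(Add(-48, Mul(W, Add(F, W))), -1)) = Mul(Pow(Add(-48, Mul(W, Add(F, W))), -1), Add(F, Pow(F, 2), Mul(F, W))))
Mul(Function('Y')(7), Function('O')(355, 271)) = Mul(Add(1, Pow(7, 2), Mul(-4, 7)), Mul(271, Pow(Add(-48, Pow(355, 2), Mul(271, 355)), -1), Add(1, 271, 355))) = Mul(Add(1, 49, -28), Mul(271, Pow(Add(-48, 126025, 96205), -1), 627)) = Mul(22, Mul(271, Pow(222182, -1), 627)) = Mul(22, Mul(271, Rational(1, 222182), 627)) = Mul(22, Rational(169917, 222182)) = Rational(1869087, 111091)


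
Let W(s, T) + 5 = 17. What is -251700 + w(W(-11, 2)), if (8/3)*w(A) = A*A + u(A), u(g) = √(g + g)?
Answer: -251646 + 3*√6/4 ≈ -2.5164e+5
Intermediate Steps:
W(s, T) = 12 (W(s, T) = -5 + 17 = 12)
u(g) = √2*√g (u(g) = √(2*g) = √2*√g)
w(A) = 3*A²/8 + 3*√2*√A/8 (w(A) = 3*(A*A + √2*√A)/8 = 3*(A² + √2*√A)/8 = 3*A²/8 + 3*√2*√A/8)
-251700 + w(W(-11, 2)) = -251700 + ((3/8)*12² + 3*√2*√12/8) = -251700 + ((3/8)*144 + 3*√2*(2*√3)/8) = -251700 + (54 + 3*√6/4) = -251646 + 3*√6/4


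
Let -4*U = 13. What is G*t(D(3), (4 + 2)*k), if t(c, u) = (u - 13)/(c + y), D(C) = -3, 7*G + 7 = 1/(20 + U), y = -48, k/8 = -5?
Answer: -39215/7973 ≈ -4.9185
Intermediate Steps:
U = -13/4 (U = -¼*13 = -13/4 ≈ -3.2500)
k = -40 (k = 8*(-5) = -40)
G = -465/469 (G = -1 + 1/(7*(20 - 13/4)) = -1 + 1/(7*(67/4)) = -1 + (⅐)*(4/67) = -1 + 4/469 = -465/469 ≈ -0.99147)
t(c, u) = (-13 + u)/(-48 + c) (t(c, u) = (u - 13)/(c - 48) = (-13 + u)/(-48 + c))
G*t(D(3), (4 + 2)*k) = -465*(-13 + (4 + 2)*(-40))/(469*(-48 - 3)) = -465*(-13 + 6*(-40))/(469*(-51)) = -(-155)*(-13 - 240)/7973 = -(-155)*(-253)/7973 = -465/469*253/51 = -39215/7973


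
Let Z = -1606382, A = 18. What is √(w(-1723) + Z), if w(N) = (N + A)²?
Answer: √1300643 ≈ 1140.5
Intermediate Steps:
w(N) = (18 + N)² (w(N) = (N + 18)² = (18 + N)²)
√(w(-1723) + Z) = √((18 - 1723)² - 1606382) = √((-1705)² - 1606382) = √(2907025 - 1606382) = √1300643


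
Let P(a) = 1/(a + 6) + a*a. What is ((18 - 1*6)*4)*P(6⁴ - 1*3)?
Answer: 34747709632/433 ≈ 8.0249e+7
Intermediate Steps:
P(a) = a² + 1/(6 + a) (P(a) = 1/(6 + a) + a² = a² + 1/(6 + a))
((18 - 1*6)*4)*P(6⁴ - 1*3) = ((18 - 1*6)*4)*((1 + (6⁴ - 1*3)³ + 6*(6⁴ - 1*3)²)/(6 + (6⁴ - 1*3))) = ((18 - 6)*4)*((1 + (1296 - 3)³ + 6*(1296 - 3)²)/(6 + (1296 - 3))) = (12*4)*((1 + 1293³ + 6*1293²)/(6 + 1293)) = 48*((1 + 2161700757 + 6*1671849)/1299) = 48*((1 + 2161700757 + 10031094)/1299) = 48*((1/1299)*2171731852) = 48*(2171731852/1299) = 34747709632/433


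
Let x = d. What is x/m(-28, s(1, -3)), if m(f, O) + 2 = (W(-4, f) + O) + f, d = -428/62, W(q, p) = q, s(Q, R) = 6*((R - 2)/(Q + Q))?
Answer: 214/1519 ≈ 0.14088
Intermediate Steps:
s(Q, R) = 3*(-2 + R)/Q (s(Q, R) = 6*((-2 + R)/((2*Q))) = 6*((-2 + R)*(1/(2*Q))) = 6*((-2 + R)/(2*Q)) = 3*(-2 + R)/Q)
d = -214/31 (d = -428*1/62 = -214/31 ≈ -6.9032)
m(f, O) = -6 + O + f (m(f, O) = -2 + ((-4 + O) + f) = -2 + (-4 + O + f) = -6 + O + f)
x = -214/31 ≈ -6.9032
x/m(-28, s(1, -3)) = -214/(31*(-6 + 3*(-2 - 3)/1 - 28)) = -214/(31*(-6 + 3*1*(-5) - 28)) = -214/(31*(-6 - 15 - 28)) = -214/31/(-49) = -214/31*(-1/49) = 214/1519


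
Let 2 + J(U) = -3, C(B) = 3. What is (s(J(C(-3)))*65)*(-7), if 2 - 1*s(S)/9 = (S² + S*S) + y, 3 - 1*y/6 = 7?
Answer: 98280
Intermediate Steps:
y = -24 (y = 18 - 6*7 = 18 - 42 = -24)
J(U) = -5 (J(U) = -2 - 3 = -5)
s(S) = 234 - 18*S² (s(S) = 18 - 9*((S² + S*S) - 24) = 18 - 9*((S² + S²) - 24) = 18 - 9*(2*S² - 24) = 18 - 9*(-24 + 2*S²) = 18 + (216 - 18*S²) = 234 - 18*S²)
(s(J(C(-3)))*65)*(-7) = ((234 - 18*(-5)²)*65)*(-7) = ((234 - 18*25)*65)*(-7) = ((234 - 450)*65)*(-7) = -216*65*(-7) = -14040*(-7) = 98280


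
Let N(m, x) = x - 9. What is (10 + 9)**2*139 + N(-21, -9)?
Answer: 50161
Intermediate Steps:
N(m, x) = -9 + x
(10 + 9)**2*139 + N(-21, -9) = (10 + 9)**2*139 + (-9 - 9) = 19**2*139 - 18 = 361*139 - 18 = 50179 - 18 = 50161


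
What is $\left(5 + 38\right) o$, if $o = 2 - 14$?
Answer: $-516$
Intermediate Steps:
$o = -12$
$\left(5 + 38\right) o = \left(5 + 38\right) \left(-12\right) = 43 \left(-12\right) = -516$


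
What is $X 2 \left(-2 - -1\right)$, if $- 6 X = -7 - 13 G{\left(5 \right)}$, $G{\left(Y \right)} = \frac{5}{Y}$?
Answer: $- \frac{20}{3} \approx -6.6667$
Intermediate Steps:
$X = \frac{10}{3}$ ($X = - \frac{-7 - 13 \cdot \frac{5}{5}}{6} = - \frac{-7 - 13 \cdot 5 \cdot \frac{1}{5}}{6} = - \frac{-7 - 13}{6} = \left(- \frac{1}{6}\right) \left(-20\right) = \frac{10}{3} \approx 3.3333$)
$X 2 \left(-2 - -1\right) = \frac{10 \cdot 2 \left(-2 - -1\right)}{3} = \frac{10 \cdot 2 \left(-2 + 1\right)}{3} = \frac{10 \cdot 2 \left(-1\right)}{3} = \frac{10}{3} \left(-2\right) = - \frac{20}{3}$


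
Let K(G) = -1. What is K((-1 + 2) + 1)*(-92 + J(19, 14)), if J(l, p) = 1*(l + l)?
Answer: 54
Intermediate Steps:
J(l, p) = 2*l (J(l, p) = 1*(2*l) = 2*l)
K((-1 + 2) + 1)*(-92 + J(19, 14)) = -(-92 + 2*19) = -(-92 + 38) = -1*(-54) = 54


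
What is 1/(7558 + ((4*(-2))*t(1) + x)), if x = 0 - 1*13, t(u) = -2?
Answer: 1/7561 ≈ 0.00013226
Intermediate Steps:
x = -13 (x = 0 - 13 = -13)
1/(7558 + ((4*(-2))*t(1) + x)) = 1/(7558 + ((4*(-2))*(-2) - 13)) = 1/(7558 + (-8*(-2) - 13)) = 1/(7558 + (16 - 13)) = 1/(7558 + 3) = 1/7561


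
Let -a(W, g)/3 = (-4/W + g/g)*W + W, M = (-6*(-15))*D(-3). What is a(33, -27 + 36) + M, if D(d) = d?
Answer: -456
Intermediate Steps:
M = -270 (M = -6*(-15)*(-3) = 90*(-3) = -270)
a(W, g) = -3*W - 3*W*(1 - 4/W) (a(W, g) = -3*((-4/W + g/g)*W + W) = -3*((-4/W + 1)*W + W) = -3*((1 - 4/W)*W + W) = -3*(W*(1 - 4/W) + W) = -3*(W + W*(1 - 4/W)) = -3*W - 3*W*(1 - 4/W))
a(33, -27 + 36) + M = (12 - 6*33) - 270 = (12 - 198) - 270 = -186 - 270 = -456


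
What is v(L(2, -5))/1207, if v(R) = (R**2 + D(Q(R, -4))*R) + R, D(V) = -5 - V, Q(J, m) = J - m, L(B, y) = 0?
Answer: 0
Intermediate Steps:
v(R) = R + R**2 + R*(-9 - R) (v(R) = (R**2 + (-5 - (R - 1*(-4)))*R) + R = (R**2 + (-5 - (R + 4))*R) + R = (R**2 + (-5 - (4 + R))*R) + R = (R**2 + (-5 + (-4 - R))*R) + R = (R**2 + (-9 - R)*R) + R = (R**2 + R*(-9 - R)) + R = R + R**2 + R*(-9 - R))
v(L(2, -5))/1207 = -8*0/1207 = 0*(1/1207) = 0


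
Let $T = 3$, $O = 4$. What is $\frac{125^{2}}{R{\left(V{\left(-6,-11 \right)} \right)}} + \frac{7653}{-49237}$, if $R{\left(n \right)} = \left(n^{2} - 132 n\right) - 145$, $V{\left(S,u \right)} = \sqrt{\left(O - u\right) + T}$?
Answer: $\frac{95427881416}{14648155211} - \frac{6187500 \sqrt{2}}{297503} \approx -22.898$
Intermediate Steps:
$V{\left(S,u \right)} = \sqrt{7 - u}$ ($V{\left(S,u \right)} = \sqrt{\left(4 - u\right) + 3} = \sqrt{7 - u}$)
$R{\left(n \right)} = -145 + n^{2} - 132 n$
$\frac{125^{2}}{R{\left(V{\left(-6,-11 \right)} \right)}} + \frac{7653}{-49237} = \frac{125^{2}}{-145 + \left(\sqrt{7 - -11}\right)^{2} - 132 \sqrt{7 - -11}} + \frac{7653}{-49237} = \frac{15625}{-145 + \left(\sqrt{7 + 11}\right)^{2} - 132 \sqrt{7 + 11}} + 7653 \left(- \frac{1}{49237}\right) = \frac{15625}{-145 + \left(\sqrt{18}\right)^{2} - 132 \sqrt{18}} - \frac{7653}{49237} = \frac{15625}{-145 + \left(3 \sqrt{2}\right)^{2} - 132 \cdot 3 \sqrt{2}} - \frac{7653}{49237} = \frac{15625}{-145 + 18 - 396 \sqrt{2}} - \frac{7653}{49237} = \frac{15625}{-127 - 396 \sqrt{2}} - \frac{7653}{49237} = - \frac{7653}{49237} + \frac{15625}{-127 - 396 \sqrt{2}}$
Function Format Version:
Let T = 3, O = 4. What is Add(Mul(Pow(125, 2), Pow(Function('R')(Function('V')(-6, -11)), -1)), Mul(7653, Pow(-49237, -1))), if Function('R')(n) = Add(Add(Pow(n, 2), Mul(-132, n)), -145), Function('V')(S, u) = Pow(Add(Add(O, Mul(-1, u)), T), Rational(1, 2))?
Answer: Add(Rational(95427881416, 14648155211), Mul(Rational(-6187500, 297503), Pow(2, Rational(1, 2)))) ≈ -22.898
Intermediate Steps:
Function('V')(S, u) = Pow(Add(7, Mul(-1, u)), Rational(1, 2)) (Function('V')(S, u) = Pow(Add(Add(4, Mul(-1, u)), 3), Rational(1, 2)) = Pow(Add(7, Mul(-1, u)), Rational(1, 2)))
Function('R')(n) = Add(-145, Pow(n, 2), Mul(-132, n))
Add(Mul(Pow(125, 2), Pow(Function('R')(Function('V')(-6, -11)), -1)), Mul(7653, Pow(-49237, -1))) = Add(Mul(Pow(125, 2), Pow(Add(-145, Pow(Pow(Add(7, Mul(-1, -11)), Rational(1, 2)), 2), Mul(-132, Pow(Add(7, Mul(-1, -11)), Rational(1, 2)))), -1)), Mul(7653, Pow(-49237, -1))) = Add(Mul(15625, Pow(Add(-145, Pow(Pow(Add(7, 11), Rational(1, 2)), 2), Mul(-132, Pow(Add(7, 11), Rational(1, 2)))), -1)), Mul(7653, Rational(-1, 49237))) = Add(Mul(15625, Pow(Add(-145, Pow(Pow(18, Rational(1, 2)), 2), Mul(-132, Pow(18, Rational(1, 2)))), -1)), Rational(-7653, 49237)) = Add(Mul(15625, Pow(Add(-145, Pow(Mul(3, Pow(2, Rational(1, 2))), 2), Mul(-132, Mul(3, Pow(2, Rational(1, 2))))), -1)), Rational(-7653, 49237)) = Add(Mul(15625, Pow(Add(-145, 18, Mul(-396, Pow(2, Rational(1, 2)))), -1)), Rational(-7653, 49237)) = Add(Mul(15625, Pow(Add(-127, Mul(-396, Pow(2, Rational(1, 2)))), -1)), Rational(-7653, 49237)) = Add(Rational(-7653, 49237), Mul(15625, Pow(Add(-127, Mul(-396, Pow(2, Rational(1, 2)))), -1)))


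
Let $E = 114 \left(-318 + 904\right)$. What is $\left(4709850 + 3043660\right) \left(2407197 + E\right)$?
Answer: $19182191493510$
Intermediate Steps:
$E = 66804$ ($E = 114 \cdot 586 = 66804$)
$\left(4709850 + 3043660\right) \left(2407197 + E\right) = \left(4709850 + 3043660\right) \left(2407197 + 66804\right) = 7753510 \cdot 2474001 = 19182191493510$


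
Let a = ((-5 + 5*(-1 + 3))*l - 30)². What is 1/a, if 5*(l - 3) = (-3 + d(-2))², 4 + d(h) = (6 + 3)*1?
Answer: 1/121 ≈ 0.0082645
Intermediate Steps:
d(h) = 5 (d(h) = -4 + (6 + 3)*1 = -4 + 9*1 = -4 + 9 = 5)
l = 19/5 (l = 3 + (-3 + 5)²/5 = 3 + (⅕)*2² = 3 + (⅕)*4 = 3 + ⅘ = 19/5 ≈ 3.8000)
a = 121 (a = ((-5 + 5*(-1 + 3))*(19/5) - 30)² = ((-5 + 5*2)*(19/5) - 30)² = ((-5 + 10)*(19/5) - 30)² = (5*(19/5) - 30)² = (19 - 30)² = (-11)² = 121)
1/a = 1/121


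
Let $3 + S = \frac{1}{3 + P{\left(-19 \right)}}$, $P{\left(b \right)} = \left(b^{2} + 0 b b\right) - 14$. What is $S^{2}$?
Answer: $\frac{1100401}{122500} \approx 8.9829$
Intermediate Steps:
$P{\left(b \right)} = -14 + b^{2}$ ($P{\left(b \right)} = \left(b^{2} + 0 b\right) - 14 = \left(b^{2} + 0\right) - 14 = b^{2} - 14 = -14 + b^{2}$)
$S = - \frac{1049}{350}$ ($S = -3 + \frac{1}{3 - \left(14 - \left(-19\right)^{2}\right)} = -3 + \frac{1}{3 + \left(-14 + 361\right)} = -3 + \frac{1}{3 + 347} = -3 + \frac{1}{350} = - \frac{1049}{350} \approx -2.9971$)
$S^{2} = \left(- \frac{1049}{350}\right)^{2} = \frac{1100401}{122500}$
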